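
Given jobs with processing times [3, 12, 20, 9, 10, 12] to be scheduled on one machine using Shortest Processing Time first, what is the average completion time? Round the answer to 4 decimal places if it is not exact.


Sort jobs by processing time (SPT order): [3, 9, 10, 12, 12, 20]
Compute completion times sequentially:
  Job 1: processing = 3, completes at 3
  Job 2: processing = 9, completes at 12
  Job 3: processing = 10, completes at 22
  Job 4: processing = 12, completes at 34
  Job 5: processing = 12, completes at 46
  Job 6: processing = 20, completes at 66
Sum of completion times = 183
Average completion time = 183/6 = 30.5

30.5


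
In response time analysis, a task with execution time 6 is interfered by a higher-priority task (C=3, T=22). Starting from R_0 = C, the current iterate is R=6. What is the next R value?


R_next = C + ceil(R_prev / T_hp) * C_hp
ceil(6 / 22) = ceil(0.2727) = 1
Interference = 1 * 3 = 3
R_next = 6 + 3 = 9

9


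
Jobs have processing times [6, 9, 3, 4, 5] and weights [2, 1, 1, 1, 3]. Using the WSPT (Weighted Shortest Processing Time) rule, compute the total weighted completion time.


Compute p/w ratios and sort ascending (WSPT): [(5, 3), (6, 2), (3, 1), (4, 1), (9, 1)]
Compute weighted completion times:
  Job (p=5,w=3): C=5, w*C=3*5=15
  Job (p=6,w=2): C=11, w*C=2*11=22
  Job (p=3,w=1): C=14, w*C=1*14=14
  Job (p=4,w=1): C=18, w*C=1*18=18
  Job (p=9,w=1): C=27, w*C=1*27=27
Total weighted completion time = 96

96


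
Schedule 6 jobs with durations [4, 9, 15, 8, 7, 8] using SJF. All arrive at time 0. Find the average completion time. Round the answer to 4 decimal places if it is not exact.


SJF order (ascending): [4, 7, 8, 8, 9, 15]
Completion times:
  Job 1: burst=4, C=4
  Job 2: burst=7, C=11
  Job 3: burst=8, C=19
  Job 4: burst=8, C=27
  Job 5: burst=9, C=36
  Job 6: burst=15, C=51
Average completion = 148/6 = 24.6667

24.6667


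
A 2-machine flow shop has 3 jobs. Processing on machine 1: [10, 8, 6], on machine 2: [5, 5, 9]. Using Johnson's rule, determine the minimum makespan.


Apply Johnson's rule:
  Group 1 (a <= b): [(3, 6, 9)]
  Group 2 (a > b): [(1, 10, 5), (2, 8, 5)]
Optimal job order: [3, 1, 2]
Schedule:
  Job 3: M1 done at 6, M2 done at 15
  Job 1: M1 done at 16, M2 done at 21
  Job 2: M1 done at 24, M2 done at 29
Makespan = 29

29


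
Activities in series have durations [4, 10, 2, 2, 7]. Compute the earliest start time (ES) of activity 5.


Activity 5 starts after activities 1 through 4 complete.
Predecessor durations: [4, 10, 2, 2]
ES = 4 + 10 + 2 + 2 = 18

18


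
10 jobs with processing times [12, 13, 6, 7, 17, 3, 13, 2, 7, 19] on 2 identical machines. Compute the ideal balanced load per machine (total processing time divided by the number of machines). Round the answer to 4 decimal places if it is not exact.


Total processing time = 12 + 13 + 6 + 7 + 17 + 3 + 13 + 2 + 7 + 19 = 99
Number of machines = 2
Ideal balanced load = 99 / 2 = 49.5

49.5


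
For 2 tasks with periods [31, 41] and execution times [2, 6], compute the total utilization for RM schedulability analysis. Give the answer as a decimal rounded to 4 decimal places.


Compute individual utilizations (exact fractions):
  Task 1: C/T = 2/31 (approx. 0.0645)
  Task 2: C/T = 6/41 (approx. 0.1463)
Total utilization U = 2/31 + 6/41 = 268/1271
Rounded to 4 decimal places: U = 0.2109
RM (Liu & Layland) bound for 2 tasks = 0.828427; compare with U = 268/1271 (approx. 0.210858)
U <= bound, so schedulable by RM sufficient condition.

0.2109


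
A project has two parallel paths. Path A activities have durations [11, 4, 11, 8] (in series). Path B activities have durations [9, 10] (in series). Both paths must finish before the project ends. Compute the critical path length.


Path A total = 11 + 4 + 11 + 8 = 34
Path B total = 9 + 10 = 19
Critical path = longest path = max(34, 19) = 34

34


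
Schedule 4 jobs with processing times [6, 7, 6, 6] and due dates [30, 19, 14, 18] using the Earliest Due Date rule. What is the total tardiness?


Sort by due date (EDD order): [(6, 14), (6, 18), (7, 19), (6, 30)]
Compute completion times and tardiness:
  Job 1: p=6, d=14, C=6, tardiness=max(0,6-14)=0
  Job 2: p=6, d=18, C=12, tardiness=max(0,12-18)=0
  Job 3: p=7, d=19, C=19, tardiness=max(0,19-19)=0
  Job 4: p=6, d=30, C=25, tardiness=max(0,25-30)=0
Total tardiness = 0

0


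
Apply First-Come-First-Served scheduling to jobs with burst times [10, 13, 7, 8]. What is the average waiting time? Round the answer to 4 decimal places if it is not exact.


FCFS order (as given): [10, 13, 7, 8]
Waiting times:
  Job 1: wait = 0
  Job 2: wait = 10
  Job 3: wait = 23
  Job 4: wait = 30
Sum of waiting times = 63
Average waiting time = 63/4 = 15.75

15.75


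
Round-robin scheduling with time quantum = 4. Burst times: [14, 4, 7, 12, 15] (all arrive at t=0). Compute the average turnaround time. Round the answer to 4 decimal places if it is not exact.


Time quantum = 4
Execution trace:
  J1 runs 4 units, time = 4
  J2 runs 4 units, time = 8
  J3 runs 4 units, time = 12
  J4 runs 4 units, time = 16
  J5 runs 4 units, time = 20
  J1 runs 4 units, time = 24
  J3 runs 3 units, time = 27
  J4 runs 4 units, time = 31
  J5 runs 4 units, time = 35
  J1 runs 4 units, time = 39
  J4 runs 4 units, time = 43
  J5 runs 4 units, time = 47
  J1 runs 2 units, time = 49
  J5 runs 3 units, time = 52
Finish times: [49, 8, 27, 43, 52]
Average turnaround = 179/5 = 35.8

35.8


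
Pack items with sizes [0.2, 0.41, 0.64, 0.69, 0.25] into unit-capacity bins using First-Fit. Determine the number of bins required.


Place items sequentially using First-Fit:
  Item 0.2 -> new Bin 1
  Item 0.41 -> Bin 1 (now 0.61)
  Item 0.64 -> new Bin 2
  Item 0.69 -> new Bin 3
  Item 0.25 -> Bin 1 (now 0.86)
Total bins used = 3

3


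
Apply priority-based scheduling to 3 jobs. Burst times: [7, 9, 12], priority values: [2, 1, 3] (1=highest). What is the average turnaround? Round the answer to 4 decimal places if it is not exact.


Sort by priority (ascending = highest first):
Order: [(1, 9), (2, 7), (3, 12)]
Completion times:
  Priority 1, burst=9, C=9
  Priority 2, burst=7, C=16
  Priority 3, burst=12, C=28
Average turnaround = 53/3 = 17.6667

17.6667


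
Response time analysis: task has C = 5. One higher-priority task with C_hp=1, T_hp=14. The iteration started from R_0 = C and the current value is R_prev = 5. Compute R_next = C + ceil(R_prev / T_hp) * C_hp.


R_next = C + ceil(R_prev / T_hp) * C_hp
ceil(5 / 14) = ceil(0.3571) = 1
Interference = 1 * 1 = 1
R_next = 5 + 1 = 6

6


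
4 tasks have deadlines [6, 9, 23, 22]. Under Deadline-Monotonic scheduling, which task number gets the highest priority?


Sort tasks by relative deadline (ascending):
  Task 1: deadline = 6
  Task 2: deadline = 9
  Task 4: deadline = 22
  Task 3: deadline = 23
Priority order (highest first): [1, 2, 4, 3]
Highest priority task = 1

1


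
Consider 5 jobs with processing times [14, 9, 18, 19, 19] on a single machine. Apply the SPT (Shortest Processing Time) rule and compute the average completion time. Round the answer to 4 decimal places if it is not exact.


Sort jobs by processing time (SPT order): [9, 14, 18, 19, 19]
Compute completion times sequentially:
  Job 1: processing = 9, completes at 9
  Job 2: processing = 14, completes at 23
  Job 3: processing = 18, completes at 41
  Job 4: processing = 19, completes at 60
  Job 5: processing = 19, completes at 79
Sum of completion times = 212
Average completion time = 212/5 = 42.4

42.4


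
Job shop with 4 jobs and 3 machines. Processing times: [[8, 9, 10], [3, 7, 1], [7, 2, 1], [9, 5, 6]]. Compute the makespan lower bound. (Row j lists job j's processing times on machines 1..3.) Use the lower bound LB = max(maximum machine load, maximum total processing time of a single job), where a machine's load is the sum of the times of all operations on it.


Machine loads:
  Machine 1: 8 + 3 + 7 + 9 = 27
  Machine 2: 9 + 7 + 2 + 5 = 23
  Machine 3: 10 + 1 + 1 + 6 = 18
Max machine load = 27
Job totals:
  Job 1: 27
  Job 2: 11
  Job 3: 10
  Job 4: 20
Max job total = 27
Lower bound = max(27, 27) = 27

27


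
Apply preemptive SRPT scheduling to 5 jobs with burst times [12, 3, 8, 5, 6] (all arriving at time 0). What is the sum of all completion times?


Since all jobs arrive at t=0, SRPT equals SPT ordering.
SPT order: [3, 5, 6, 8, 12]
Completion times:
  Job 1: p=3, C=3
  Job 2: p=5, C=8
  Job 3: p=6, C=14
  Job 4: p=8, C=22
  Job 5: p=12, C=34
Total completion time = 3 + 8 + 14 + 22 + 34 = 81

81


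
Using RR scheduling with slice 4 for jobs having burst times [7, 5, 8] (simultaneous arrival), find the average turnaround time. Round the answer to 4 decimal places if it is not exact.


Time quantum = 4
Execution trace:
  J1 runs 4 units, time = 4
  J2 runs 4 units, time = 8
  J3 runs 4 units, time = 12
  J1 runs 3 units, time = 15
  J2 runs 1 units, time = 16
  J3 runs 4 units, time = 20
Finish times: [15, 16, 20]
Average turnaround = 51/3 = 17.0

17.0


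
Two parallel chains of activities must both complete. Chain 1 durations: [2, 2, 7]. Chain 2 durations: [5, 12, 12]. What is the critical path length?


Path A total = 2 + 2 + 7 = 11
Path B total = 5 + 12 + 12 = 29
Critical path = longest path = max(11, 29) = 29

29


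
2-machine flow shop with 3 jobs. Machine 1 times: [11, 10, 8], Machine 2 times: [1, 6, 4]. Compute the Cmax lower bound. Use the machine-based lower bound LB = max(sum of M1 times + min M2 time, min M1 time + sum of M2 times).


LB1 = sum(M1 times) + min(M2 times) = 29 + 1 = 30
LB2 = min(M1 times) + sum(M2 times) = 8 + 11 = 19
Lower bound = max(LB1, LB2) = max(30, 19) = 30

30


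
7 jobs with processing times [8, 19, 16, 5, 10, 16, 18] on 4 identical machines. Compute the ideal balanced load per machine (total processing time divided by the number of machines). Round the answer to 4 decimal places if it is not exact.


Total processing time = 8 + 19 + 16 + 5 + 10 + 16 + 18 = 92
Number of machines = 4
Ideal balanced load = 92 / 4 = 23.0

23.0


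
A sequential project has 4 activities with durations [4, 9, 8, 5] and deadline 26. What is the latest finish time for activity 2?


LF(activity 2) = deadline - sum of successor durations
Successors: activities 3 through 4 with durations [8, 5]
Sum of successor durations = 13
LF = 26 - 13 = 13

13


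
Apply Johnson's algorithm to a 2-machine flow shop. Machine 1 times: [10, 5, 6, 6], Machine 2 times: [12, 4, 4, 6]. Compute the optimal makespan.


Apply Johnson's rule:
  Group 1 (a <= b): [(4, 6, 6), (1, 10, 12)]
  Group 2 (a > b): [(2, 5, 4), (3, 6, 4)]
Optimal job order: [4, 1, 2, 3]
Schedule:
  Job 4: M1 done at 6, M2 done at 12
  Job 1: M1 done at 16, M2 done at 28
  Job 2: M1 done at 21, M2 done at 32
  Job 3: M1 done at 27, M2 done at 36
Makespan = 36

36


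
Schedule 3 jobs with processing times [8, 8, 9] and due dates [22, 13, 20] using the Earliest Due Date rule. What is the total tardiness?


Sort by due date (EDD order): [(8, 13), (9, 20), (8, 22)]
Compute completion times and tardiness:
  Job 1: p=8, d=13, C=8, tardiness=max(0,8-13)=0
  Job 2: p=9, d=20, C=17, tardiness=max(0,17-20)=0
  Job 3: p=8, d=22, C=25, tardiness=max(0,25-22)=3
Total tardiness = 3

3


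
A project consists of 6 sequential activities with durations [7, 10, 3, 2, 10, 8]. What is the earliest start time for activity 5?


Activity 5 starts after activities 1 through 4 complete.
Predecessor durations: [7, 10, 3, 2]
ES = 7 + 10 + 3 + 2 = 22

22


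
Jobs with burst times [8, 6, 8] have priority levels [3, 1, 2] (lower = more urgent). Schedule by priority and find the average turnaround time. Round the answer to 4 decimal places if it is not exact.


Sort by priority (ascending = highest first):
Order: [(1, 6), (2, 8), (3, 8)]
Completion times:
  Priority 1, burst=6, C=6
  Priority 2, burst=8, C=14
  Priority 3, burst=8, C=22
Average turnaround = 42/3 = 14.0

14.0


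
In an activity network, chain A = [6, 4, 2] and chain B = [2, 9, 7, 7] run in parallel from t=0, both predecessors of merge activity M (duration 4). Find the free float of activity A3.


ES(A3) = sum of predecessors on chain A = 10
EF(A3) = ES + duration = 10 + 2 = 12
Successor of A3 is M. ES(M) = max(sum(A), sum(B)) = max(12, 25) = 25
Free float = ES(successor) - EF(current) = 25 - 12 = 13

13


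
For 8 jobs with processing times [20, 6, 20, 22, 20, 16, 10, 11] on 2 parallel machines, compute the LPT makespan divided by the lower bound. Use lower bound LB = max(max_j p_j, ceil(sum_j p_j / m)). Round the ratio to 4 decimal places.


LPT order: [22, 20, 20, 20, 16, 11, 10, 6]
Machine loads after assignment: [63, 62]
LPT makespan = 63
Lower bound = max(max_job, ceil(total/2)) = max(22, 63) = 63
Ratio = 63 / 63 = 1.0

1.0


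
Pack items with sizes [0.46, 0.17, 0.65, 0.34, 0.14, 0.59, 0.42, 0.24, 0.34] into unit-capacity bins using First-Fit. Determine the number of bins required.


Place items sequentially using First-Fit:
  Item 0.46 -> new Bin 1
  Item 0.17 -> Bin 1 (now 0.63)
  Item 0.65 -> new Bin 2
  Item 0.34 -> Bin 1 (now 0.97)
  Item 0.14 -> Bin 2 (now 0.79)
  Item 0.59 -> new Bin 3
  Item 0.42 -> new Bin 4
  Item 0.24 -> Bin 3 (now 0.83)
  Item 0.34 -> Bin 4 (now 0.76)
Total bins used = 4

4


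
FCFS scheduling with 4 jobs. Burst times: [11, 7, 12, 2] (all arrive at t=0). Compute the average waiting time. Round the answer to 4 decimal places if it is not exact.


FCFS order (as given): [11, 7, 12, 2]
Waiting times:
  Job 1: wait = 0
  Job 2: wait = 11
  Job 3: wait = 18
  Job 4: wait = 30
Sum of waiting times = 59
Average waiting time = 59/4 = 14.75

14.75


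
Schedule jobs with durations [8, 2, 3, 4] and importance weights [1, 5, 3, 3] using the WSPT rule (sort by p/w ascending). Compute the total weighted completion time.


Compute p/w ratios and sort ascending (WSPT): [(2, 5), (3, 3), (4, 3), (8, 1)]
Compute weighted completion times:
  Job (p=2,w=5): C=2, w*C=5*2=10
  Job (p=3,w=3): C=5, w*C=3*5=15
  Job (p=4,w=3): C=9, w*C=3*9=27
  Job (p=8,w=1): C=17, w*C=1*17=17
Total weighted completion time = 69

69


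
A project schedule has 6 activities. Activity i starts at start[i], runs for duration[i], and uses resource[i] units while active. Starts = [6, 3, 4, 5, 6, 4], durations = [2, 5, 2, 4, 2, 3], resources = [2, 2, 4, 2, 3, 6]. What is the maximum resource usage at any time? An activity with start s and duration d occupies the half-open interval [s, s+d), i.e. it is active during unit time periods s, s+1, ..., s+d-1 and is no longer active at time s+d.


Each activity i is active on [start_i, start_i + duration_i).
Compute total resource usage per time slot:
  t=0: active resources = [], total = 0
  t=1: active resources = [], total = 0
  t=2: active resources = [], total = 0
  t=3: active resources = [2], total = 2
  t=4: active resources = [2, 4, 6], total = 12
  t=5: active resources = [2, 4, 2, 6], total = 14
  t=6: active resources = [2, 2, 2, 3, 6], total = 15
  t=7: active resources = [2, 2, 2, 3], total = 9
  t=8: active resources = [2], total = 2
Peak resource demand = 15

15


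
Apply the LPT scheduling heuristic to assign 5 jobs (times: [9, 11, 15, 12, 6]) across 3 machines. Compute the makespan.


Sort jobs in decreasing order (LPT): [15, 12, 11, 9, 6]
Assign each job to the least loaded machine:
  Machine 1: jobs [15], load = 15
  Machine 2: jobs [12, 6], load = 18
  Machine 3: jobs [11, 9], load = 20
Makespan = max load = 20

20


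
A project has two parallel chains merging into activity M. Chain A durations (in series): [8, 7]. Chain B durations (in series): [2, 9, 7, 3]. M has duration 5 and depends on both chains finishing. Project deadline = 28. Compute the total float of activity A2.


Forward pass: ES(A2) = sum of predecessors on chain A = 8
EF = ES + duration = 8 + 7 = 15
Backward pass: LF(M) = deadline = 28; LS(M) = 28 - 5 = 23
LF(A2) = LS(M) - sum(successors on chain A) = 23 - 0 = 23
LS = LF - duration = 23 - 7 = 16
Total float = LS - ES = 16 - 8 = 8

8


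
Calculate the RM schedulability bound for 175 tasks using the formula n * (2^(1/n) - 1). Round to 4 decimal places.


Compute 2^(1/175) = 1.0039686955
Subtract 1: 1.0039686955 - 1 = 0.0039686955
Multiply by n: 175 * 0.0039686955 = 0.6945217125
Round to 4 dp: 0.6945

0.6945


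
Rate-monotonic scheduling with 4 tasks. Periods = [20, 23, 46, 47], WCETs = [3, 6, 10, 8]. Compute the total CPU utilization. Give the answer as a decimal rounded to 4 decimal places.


Compute individual utilizations (exact fractions):
  Task 1: C/T = 3/20 (approx. 0.15)
  Task 2: C/T = 6/23 (approx. 0.2609)
  Task 3: C/T = 10/46 = 5/23 (approx. 0.2174)
  Task 4: C/T = 8/47 (approx. 0.1702)
Total utilization U = 3/20 + 6/23 + 5/23 + 8/47 = 17263/21620
Rounded to 4 decimal places: U = 0.7985
RM (Liu & Layland) bound for 4 tasks = 0.756828; compare with U = 17263/21620 (approx. 0.798474)
bound < U <= 1, so the RM sufficient condition is not met (inconclusive; an exact test such as response-time analysis is needed).

0.7985


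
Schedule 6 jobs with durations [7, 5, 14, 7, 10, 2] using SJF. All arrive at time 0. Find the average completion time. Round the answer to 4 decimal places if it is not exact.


SJF order (ascending): [2, 5, 7, 7, 10, 14]
Completion times:
  Job 1: burst=2, C=2
  Job 2: burst=5, C=7
  Job 3: burst=7, C=14
  Job 4: burst=7, C=21
  Job 5: burst=10, C=31
  Job 6: burst=14, C=45
Average completion = 120/6 = 20.0

20.0


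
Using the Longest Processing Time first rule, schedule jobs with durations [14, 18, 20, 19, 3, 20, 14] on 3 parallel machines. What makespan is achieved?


Sort jobs in decreasing order (LPT): [20, 20, 19, 18, 14, 14, 3]
Assign each job to the least loaded machine:
  Machine 1: jobs [20, 14, 3], load = 37
  Machine 2: jobs [20, 14], load = 34
  Machine 3: jobs [19, 18], load = 37
Makespan = max load = 37

37


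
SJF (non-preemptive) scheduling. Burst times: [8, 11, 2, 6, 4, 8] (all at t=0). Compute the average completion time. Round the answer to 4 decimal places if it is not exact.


SJF order (ascending): [2, 4, 6, 8, 8, 11]
Completion times:
  Job 1: burst=2, C=2
  Job 2: burst=4, C=6
  Job 3: burst=6, C=12
  Job 4: burst=8, C=20
  Job 5: burst=8, C=28
  Job 6: burst=11, C=39
Average completion = 107/6 = 17.8333

17.8333


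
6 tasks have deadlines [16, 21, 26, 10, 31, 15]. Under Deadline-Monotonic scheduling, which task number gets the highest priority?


Sort tasks by relative deadline (ascending):
  Task 4: deadline = 10
  Task 6: deadline = 15
  Task 1: deadline = 16
  Task 2: deadline = 21
  Task 3: deadline = 26
  Task 5: deadline = 31
Priority order (highest first): [4, 6, 1, 2, 3, 5]
Highest priority task = 4

4


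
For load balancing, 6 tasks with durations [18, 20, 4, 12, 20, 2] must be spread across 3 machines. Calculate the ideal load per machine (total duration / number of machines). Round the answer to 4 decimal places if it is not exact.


Total processing time = 18 + 20 + 4 + 12 + 20 + 2 = 76
Number of machines = 3
Ideal balanced load = 76 / 3 = 25.3333

25.3333


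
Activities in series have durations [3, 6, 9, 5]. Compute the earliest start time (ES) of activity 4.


Activity 4 starts after activities 1 through 3 complete.
Predecessor durations: [3, 6, 9]
ES = 3 + 6 + 9 = 18

18


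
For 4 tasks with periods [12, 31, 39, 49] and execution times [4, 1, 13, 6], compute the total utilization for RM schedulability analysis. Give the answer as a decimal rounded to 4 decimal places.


Compute individual utilizations (exact fractions):
  Task 1: C/T = 4/12 = 1/3 (approx. 0.3333)
  Task 2: C/T = 1/31 (approx. 0.0323)
  Task 3: C/T = 13/39 = 1/3 (approx. 0.3333)
  Task 4: C/T = 6/49 (approx. 0.1224)
Total utilization U = 1/3 + 1/31 + 1/3 + 6/49 = 3743/4557
Rounded to 4 decimal places: U = 0.8214
RM (Liu & Layland) bound for 4 tasks = 0.756828; compare with U = 3743/4557 (approx. 0.821374)
bound < U <= 1, so the RM sufficient condition is not met (inconclusive; an exact test such as response-time analysis is needed).

0.8214


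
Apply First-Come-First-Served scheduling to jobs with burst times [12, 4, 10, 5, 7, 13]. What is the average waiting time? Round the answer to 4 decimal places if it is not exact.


FCFS order (as given): [12, 4, 10, 5, 7, 13]
Waiting times:
  Job 1: wait = 0
  Job 2: wait = 12
  Job 3: wait = 16
  Job 4: wait = 26
  Job 5: wait = 31
  Job 6: wait = 38
Sum of waiting times = 123
Average waiting time = 123/6 = 20.5

20.5


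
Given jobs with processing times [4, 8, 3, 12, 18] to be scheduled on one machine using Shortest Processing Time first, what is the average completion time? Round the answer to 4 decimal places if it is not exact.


Sort jobs by processing time (SPT order): [3, 4, 8, 12, 18]
Compute completion times sequentially:
  Job 1: processing = 3, completes at 3
  Job 2: processing = 4, completes at 7
  Job 3: processing = 8, completes at 15
  Job 4: processing = 12, completes at 27
  Job 5: processing = 18, completes at 45
Sum of completion times = 97
Average completion time = 97/5 = 19.4

19.4


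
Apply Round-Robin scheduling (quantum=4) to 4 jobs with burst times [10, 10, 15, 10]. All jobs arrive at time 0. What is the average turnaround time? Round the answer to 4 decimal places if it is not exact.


Time quantum = 4
Execution trace:
  J1 runs 4 units, time = 4
  J2 runs 4 units, time = 8
  J3 runs 4 units, time = 12
  J4 runs 4 units, time = 16
  J1 runs 4 units, time = 20
  J2 runs 4 units, time = 24
  J3 runs 4 units, time = 28
  J4 runs 4 units, time = 32
  J1 runs 2 units, time = 34
  J2 runs 2 units, time = 36
  J3 runs 4 units, time = 40
  J4 runs 2 units, time = 42
  J3 runs 3 units, time = 45
Finish times: [34, 36, 45, 42]
Average turnaround = 157/4 = 39.25

39.25


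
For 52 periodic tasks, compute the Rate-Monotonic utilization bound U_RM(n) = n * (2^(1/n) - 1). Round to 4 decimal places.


Compute 2^(1/52) = 1.0134189907
Subtract 1: 1.0134189907 - 1 = 0.0134189907
Multiply by n: 52 * 0.0134189907 = 0.6977875164
Round to 4 dp: 0.6978

0.6978


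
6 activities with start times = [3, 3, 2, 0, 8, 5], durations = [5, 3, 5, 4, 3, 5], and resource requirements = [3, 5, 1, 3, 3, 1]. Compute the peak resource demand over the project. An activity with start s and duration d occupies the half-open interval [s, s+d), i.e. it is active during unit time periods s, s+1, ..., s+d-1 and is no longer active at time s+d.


Each activity i is active on [start_i, start_i + duration_i).
Compute total resource usage per time slot:
  t=0: active resources = [3], total = 3
  t=1: active resources = [3], total = 3
  t=2: active resources = [1, 3], total = 4
  t=3: active resources = [3, 5, 1, 3], total = 12
  t=4: active resources = [3, 5, 1], total = 9
  t=5: active resources = [3, 5, 1, 1], total = 10
  t=6: active resources = [3, 1, 1], total = 5
  t=7: active resources = [3, 1], total = 4
  t=8: active resources = [3, 1], total = 4
  t=9: active resources = [3, 1], total = 4
  t=10: active resources = [3], total = 3
Peak resource demand = 12

12


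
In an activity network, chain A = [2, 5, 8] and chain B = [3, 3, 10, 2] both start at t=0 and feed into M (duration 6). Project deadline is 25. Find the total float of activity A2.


Forward pass: ES(A2) = sum of predecessors on chain A = 2
EF = ES + duration = 2 + 5 = 7
Backward pass: LF(M) = deadline = 25; LS(M) = 25 - 6 = 19
LF(A2) = LS(M) - sum(successors on chain A) = 19 - 8 = 11
LS = LF - duration = 11 - 5 = 6
Total float = LS - ES = 6 - 2 = 4

4


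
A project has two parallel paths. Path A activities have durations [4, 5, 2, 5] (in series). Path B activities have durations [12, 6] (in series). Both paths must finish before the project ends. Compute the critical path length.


Path A total = 4 + 5 + 2 + 5 = 16
Path B total = 12 + 6 = 18
Critical path = longest path = max(16, 18) = 18

18


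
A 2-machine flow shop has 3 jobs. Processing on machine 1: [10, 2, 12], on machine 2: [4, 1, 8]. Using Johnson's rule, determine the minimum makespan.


Apply Johnson's rule:
  Group 1 (a <= b): []
  Group 2 (a > b): [(3, 12, 8), (1, 10, 4), (2, 2, 1)]
Optimal job order: [3, 1, 2]
Schedule:
  Job 3: M1 done at 12, M2 done at 20
  Job 1: M1 done at 22, M2 done at 26
  Job 2: M1 done at 24, M2 done at 27
Makespan = 27

27


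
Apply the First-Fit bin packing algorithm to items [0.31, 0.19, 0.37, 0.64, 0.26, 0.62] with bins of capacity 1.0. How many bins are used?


Place items sequentially using First-Fit:
  Item 0.31 -> new Bin 1
  Item 0.19 -> Bin 1 (now 0.5)
  Item 0.37 -> Bin 1 (now 0.87)
  Item 0.64 -> new Bin 2
  Item 0.26 -> Bin 2 (now 0.9)
  Item 0.62 -> new Bin 3
Total bins used = 3

3


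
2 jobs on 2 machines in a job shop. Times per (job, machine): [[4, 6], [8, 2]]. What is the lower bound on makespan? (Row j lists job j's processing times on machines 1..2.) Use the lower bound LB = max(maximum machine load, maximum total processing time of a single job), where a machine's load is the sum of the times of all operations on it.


Machine loads:
  Machine 1: 4 + 8 = 12
  Machine 2: 6 + 2 = 8
Max machine load = 12
Job totals:
  Job 1: 10
  Job 2: 10
Max job total = 10
Lower bound = max(12, 10) = 12

12


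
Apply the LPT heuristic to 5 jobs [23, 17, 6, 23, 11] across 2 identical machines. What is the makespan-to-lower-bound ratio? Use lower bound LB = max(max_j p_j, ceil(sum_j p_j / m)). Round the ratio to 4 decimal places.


LPT order: [23, 23, 17, 11, 6]
Machine loads after assignment: [40, 40]
LPT makespan = 40
Lower bound = max(max_job, ceil(total/2)) = max(23, 40) = 40
Ratio = 40 / 40 = 1.0

1.0


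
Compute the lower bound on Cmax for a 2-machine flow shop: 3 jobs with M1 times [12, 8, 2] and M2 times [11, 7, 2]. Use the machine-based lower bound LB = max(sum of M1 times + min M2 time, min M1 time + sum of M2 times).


LB1 = sum(M1 times) + min(M2 times) = 22 + 2 = 24
LB2 = min(M1 times) + sum(M2 times) = 2 + 20 = 22
Lower bound = max(LB1, LB2) = max(24, 22) = 24

24


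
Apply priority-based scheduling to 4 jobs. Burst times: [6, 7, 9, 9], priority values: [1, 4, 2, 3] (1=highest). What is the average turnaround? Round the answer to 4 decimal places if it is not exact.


Sort by priority (ascending = highest first):
Order: [(1, 6), (2, 9), (3, 9), (4, 7)]
Completion times:
  Priority 1, burst=6, C=6
  Priority 2, burst=9, C=15
  Priority 3, burst=9, C=24
  Priority 4, burst=7, C=31
Average turnaround = 76/4 = 19.0

19.0


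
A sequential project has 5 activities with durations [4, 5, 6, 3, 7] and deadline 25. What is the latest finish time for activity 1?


LF(activity 1) = deadline - sum of successor durations
Successors: activities 2 through 5 with durations [5, 6, 3, 7]
Sum of successor durations = 21
LF = 25 - 21 = 4

4


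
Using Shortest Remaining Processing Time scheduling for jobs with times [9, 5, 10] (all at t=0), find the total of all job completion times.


Since all jobs arrive at t=0, SRPT equals SPT ordering.
SPT order: [5, 9, 10]
Completion times:
  Job 1: p=5, C=5
  Job 2: p=9, C=14
  Job 3: p=10, C=24
Total completion time = 5 + 14 + 24 = 43

43


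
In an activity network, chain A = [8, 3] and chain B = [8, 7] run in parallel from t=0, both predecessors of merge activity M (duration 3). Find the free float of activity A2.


ES(A2) = sum of predecessors on chain A = 8
EF(A2) = ES + duration = 8 + 3 = 11
Successor of A2 is M. ES(M) = max(sum(A), sum(B)) = max(11, 15) = 15
Free float = ES(successor) - EF(current) = 15 - 11 = 4

4


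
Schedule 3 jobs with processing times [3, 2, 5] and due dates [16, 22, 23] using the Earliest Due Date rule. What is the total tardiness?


Sort by due date (EDD order): [(3, 16), (2, 22), (5, 23)]
Compute completion times and tardiness:
  Job 1: p=3, d=16, C=3, tardiness=max(0,3-16)=0
  Job 2: p=2, d=22, C=5, tardiness=max(0,5-22)=0
  Job 3: p=5, d=23, C=10, tardiness=max(0,10-23)=0
Total tardiness = 0

0


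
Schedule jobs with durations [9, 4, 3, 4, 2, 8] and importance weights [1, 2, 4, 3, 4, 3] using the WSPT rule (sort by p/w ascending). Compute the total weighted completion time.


Compute p/w ratios and sort ascending (WSPT): [(2, 4), (3, 4), (4, 3), (4, 2), (8, 3), (9, 1)]
Compute weighted completion times:
  Job (p=2,w=4): C=2, w*C=4*2=8
  Job (p=3,w=4): C=5, w*C=4*5=20
  Job (p=4,w=3): C=9, w*C=3*9=27
  Job (p=4,w=2): C=13, w*C=2*13=26
  Job (p=8,w=3): C=21, w*C=3*21=63
  Job (p=9,w=1): C=30, w*C=1*30=30
Total weighted completion time = 174

174


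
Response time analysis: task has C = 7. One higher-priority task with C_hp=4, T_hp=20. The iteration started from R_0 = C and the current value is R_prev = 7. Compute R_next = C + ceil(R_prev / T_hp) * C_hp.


R_next = C + ceil(R_prev / T_hp) * C_hp
ceil(7 / 20) = ceil(0.35) = 1
Interference = 1 * 4 = 4
R_next = 7 + 4 = 11

11


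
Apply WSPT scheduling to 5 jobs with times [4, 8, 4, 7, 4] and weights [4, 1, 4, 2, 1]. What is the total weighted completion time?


Compute p/w ratios and sort ascending (WSPT): [(4, 4), (4, 4), (7, 2), (4, 1), (8, 1)]
Compute weighted completion times:
  Job (p=4,w=4): C=4, w*C=4*4=16
  Job (p=4,w=4): C=8, w*C=4*8=32
  Job (p=7,w=2): C=15, w*C=2*15=30
  Job (p=4,w=1): C=19, w*C=1*19=19
  Job (p=8,w=1): C=27, w*C=1*27=27
Total weighted completion time = 124

124


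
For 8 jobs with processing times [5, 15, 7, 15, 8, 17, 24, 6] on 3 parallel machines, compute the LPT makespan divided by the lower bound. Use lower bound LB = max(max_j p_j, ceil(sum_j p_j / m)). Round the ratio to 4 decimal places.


LPT order: [24, 17, 15, 15, 8, 7, 6, 5]
Machine loads after assignment: [31, 31, 35]
LPT makespan = 35
Lower bound = max(max_job, ceil(total/3)) = max(24, 33) = 33
Ratio = 35 / 33 = 1.0606

1.0606


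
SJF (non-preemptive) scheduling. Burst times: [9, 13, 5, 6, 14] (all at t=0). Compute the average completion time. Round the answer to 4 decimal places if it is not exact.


SJF order (ascending): [5, 6, 9, 13, 14]
Completion times:
  Job 1: burst=5, C=5
  Job 2: burst=6, C=11
  Job 3: burst=9, C=20
  Job 4: burst=13, C=33
  Job 5: burst=14, C=47
Average completion = 116/5 = 23.2

23.2


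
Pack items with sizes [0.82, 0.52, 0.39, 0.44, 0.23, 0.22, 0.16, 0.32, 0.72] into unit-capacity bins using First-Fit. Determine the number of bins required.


Place items sequentially using First-Fit:
  Item 0.82 -> new Bin 1
  Item 0.52 -> new Bin 2
  Item 0.39 -> Bin 2 (now 0.91)
  Item 0.44 -> new Bin 3
  Item 0.23 -> Bin 3 (now 0.67)
  Item 0.22 -> Bin 3 (now 0.89)
  Item 0.16 -> Bin 1 (now 0.98)
  Item 0.32 -> new Bin 4
  Item 0.72 -> new Bin 5
Total bins used = 5

5


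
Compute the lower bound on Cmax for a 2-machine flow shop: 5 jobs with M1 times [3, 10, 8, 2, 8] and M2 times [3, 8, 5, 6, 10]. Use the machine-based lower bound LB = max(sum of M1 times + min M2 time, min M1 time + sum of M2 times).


LB1 = sum(M1 times) + min(M2 times) = 31 + 3 = 34
LB2 = min(M1 times) + sum(M2 times) = 2 + 32 = 34
Lower bound = max(LB1, LB2) = max(34, 34) = 34

34


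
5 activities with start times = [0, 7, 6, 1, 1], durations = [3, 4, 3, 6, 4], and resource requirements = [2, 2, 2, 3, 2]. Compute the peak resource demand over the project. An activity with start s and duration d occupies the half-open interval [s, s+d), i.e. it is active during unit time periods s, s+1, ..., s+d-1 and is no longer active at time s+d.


Each activity i is active on [start_i, start_i + duration_i).
Compute total resource usage per time slot:
  t=0: active resources = [2], total = 2
  t=1: active resources = [2, 3, 2], total = 7
  t=2: active resources = [2, 3, 2], total = 7
  t=3: active resources = [3, 2], total = 5
  t=4: active resources = [3, 2], total = 5
  t=5: active resources = [3], total = 3
  t=6: active resources = [2, 3], total = 5
  t=7: active resources = [2, 2], total = 4
  t=8: active resources = [2, 2], total = 4
  t=9: active resources = [2], total = 2
  t=10: active resources = [2], total = 2
Peak resource demand = 7

7


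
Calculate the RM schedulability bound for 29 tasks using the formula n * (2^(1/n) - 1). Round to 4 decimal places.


Compute 2^(1/29) = 1.0241895602
Subtract 1: 1.0241895602 - 1 = 0.0241895602
Multiply by n: 29 * 0.0241895602 = 0.7014972458
Round to 4 dp: 0.7015

0.7015


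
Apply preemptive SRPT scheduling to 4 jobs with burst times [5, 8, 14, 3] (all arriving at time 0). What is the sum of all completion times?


Since all jobs arrive at t=0, SRPT equals SPT ordering.
SPT order: [3, 5, 8, 14]
Completion times:
  Job 1: p=3, C=3
  Job 2: p=5, C=8
  Job 3: p=8, C=16
  Job 4: p=14, C=30
Total completion time = 3 + 8 + 16 + 30 = 57

57


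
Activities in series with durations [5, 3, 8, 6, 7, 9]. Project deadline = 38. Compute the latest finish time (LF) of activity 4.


LF(activity 4) = deadline - sum of successor durations
Successors: activities 5 through 6 with durations [7, 9]
Sum of successor durations = 16
LF = 38 - 16 = 22

22


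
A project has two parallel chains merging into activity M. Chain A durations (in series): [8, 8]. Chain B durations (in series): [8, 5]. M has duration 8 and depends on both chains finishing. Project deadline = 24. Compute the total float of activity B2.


Forward pass: ES(B2) = sum of predecessors on chain B = 8
EF = ES + duration = 8 + 5 = 13
Backward pass: LF(M) = deadline = 24; LS(M) = 24 - 8 = 16
LF(B2) = LS(M) - sum(successors on chain B) = 16 - 0 = 16
LS = LF - duration = 16 - 5 = 11
Total float = LS - ES = 11 - 8 = 3

3


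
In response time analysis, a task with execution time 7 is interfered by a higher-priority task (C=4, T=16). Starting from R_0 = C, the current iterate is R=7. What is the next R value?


R_next = C + ceil(R_prev / T_hp) * C_hp
ceil(7 / 16) = ceil(0.4375) = 1
Interference = 1 * 4 = 4
R_next = 7 + 4 = 11

11


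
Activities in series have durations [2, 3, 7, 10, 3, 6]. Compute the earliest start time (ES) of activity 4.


Activity 4 starts after activities 1 through 3 complete.
Predecessor durations: [2, 3, 7]
ES = 2 + 3 + 7 = 12

12


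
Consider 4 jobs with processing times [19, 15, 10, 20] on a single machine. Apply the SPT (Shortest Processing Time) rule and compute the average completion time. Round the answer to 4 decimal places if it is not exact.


Sort jobs by processing time (SPT order): [10, 15, 19, 20]
Compute completion times sequentially:
  Job 1: processing = 10, completes at 10
  Job 2: processing = 15, completes at 25
  Job 3: processing = 19, completes at 44
  Job 4: processing = 20, completes at 64
Sum of completion times = 143
Average completion time = 143/4 = 35.75

35.75


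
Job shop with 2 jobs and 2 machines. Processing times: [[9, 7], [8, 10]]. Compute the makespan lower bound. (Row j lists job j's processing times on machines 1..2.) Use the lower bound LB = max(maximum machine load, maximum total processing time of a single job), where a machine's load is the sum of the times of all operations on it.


Machine loads:
  Machine 1: 9 + 8 = 17
  Machine 2: 7 + 10 = 17
Max machine load = 17
Job totals:
  Job 1: 16
  Job 2: 18
Max job total = 18
Lower bound = max(17, 18) = 18

18


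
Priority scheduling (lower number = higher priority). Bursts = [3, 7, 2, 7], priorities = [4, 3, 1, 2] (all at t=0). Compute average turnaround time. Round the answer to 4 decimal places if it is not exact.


Sort by priority (ascending = highest first):
Order: [(1, 2), (2, 7), (3, 7), (4, 3)]
Completion times:
  Priority 1, burst=2, C=2
  Priority 2, burst=7, C=9
  Priority 3, burst=7, C=16
  Priority 4, burst=3, C=19
Average turnaround = 46/4 = 11.5

11.5


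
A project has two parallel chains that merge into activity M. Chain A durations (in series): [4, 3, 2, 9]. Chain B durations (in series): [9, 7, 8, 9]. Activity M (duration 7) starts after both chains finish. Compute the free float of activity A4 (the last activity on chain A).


ES(A4) = sum of predecessors on chain A = 9
EF(A4) = ES + duration = 9 + 9 = 18
Successor of A4 is M. ES(M) = max(sum(A), sum(B)) = max(18, 33) = 33
Free float = ES(successor) - EF(current) = 33 - 18 = 15

15


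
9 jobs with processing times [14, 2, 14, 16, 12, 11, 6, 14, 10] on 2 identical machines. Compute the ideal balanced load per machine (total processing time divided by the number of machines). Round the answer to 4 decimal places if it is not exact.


Total processing time = 14 + 2 + 14 + 16 + 12 + 11 + 6 + 14 + 10 = 99
Number of machines = 2
Ideal balanced load = 99 / 2 = 49.5

49.5


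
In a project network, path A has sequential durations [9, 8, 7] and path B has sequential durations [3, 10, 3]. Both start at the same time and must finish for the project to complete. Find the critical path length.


Path A total = 9 + 8 + 7 = 24
Path B total = 3 + 10 + 3 = 16
Critical path = longest path = max(24, 16) = 24

24


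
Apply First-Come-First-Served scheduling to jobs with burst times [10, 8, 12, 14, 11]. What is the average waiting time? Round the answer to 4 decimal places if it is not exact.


FCFS order (as given): [10, 8, 12, 14, 11]
Waiting times:
  Job 1: wait = 0
  Job 2: wait = 10
  Job 3: wait = 18
  Job 4: wait = 30
  Job 5: wait = 44
Sum of waiting times = 102
Average waiting time = 102/5 = 20.4

20.4


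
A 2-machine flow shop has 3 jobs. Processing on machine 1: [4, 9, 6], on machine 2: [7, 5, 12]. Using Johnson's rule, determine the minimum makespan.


Apply Johnson's rule:
  Group 1 (a <= b): [(1, 4, 7), (3, 6, 12)]
  Group 2 (a > b): [(2, 9, 5)]
Optimal job order: [1, 3, 2]
Schedule:
  Job 1: M1 done at 4, M2 done at 11
  Job 3: M1 done at 10, M2 done at 23
  Job 2: M1 done at 19, M2 done at 28
Makespan = 28

28


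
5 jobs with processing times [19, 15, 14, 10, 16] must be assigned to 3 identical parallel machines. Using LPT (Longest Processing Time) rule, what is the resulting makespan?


Sort jobs in decreasing order (LPT): [19, 16, 15, 14, 10]
Assign each job to the least loaded machine:
  Machine 1: jobs [19], load = 19
  Machine 2: jobs [16, 10], load = 26
  Machine 3: jobs [15, 14], load = 29
Makespan = max load = 29

29


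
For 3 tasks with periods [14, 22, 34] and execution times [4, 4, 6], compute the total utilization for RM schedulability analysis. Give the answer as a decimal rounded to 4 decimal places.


Compute individual utilizations (exact fractions):
  Task 1: C/T = 4/14 = 2/7 (approx. 0.2857)
  Task 2: C/T = 4/22 = 2/11 (approx. 0.1818)
  Task 3: C/T = 6/34 = 3/17 (approx. 0.1765)
Total utilization U = 2/7 + 2/11 + 3/17 = 843/1309
Rounded to 4 decimal places: U = 0.6440
RM (Liu & Layland) bound for 3 tasks = 0.779763; compare with U = 843/1309 (approx. 0.644003)
U <= bound, so schedulable by RM sufficient condition.

0.6440


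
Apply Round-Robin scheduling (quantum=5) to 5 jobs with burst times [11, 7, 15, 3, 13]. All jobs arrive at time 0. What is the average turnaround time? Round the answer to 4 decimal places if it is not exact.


Time quantum = 5
Execution trace:
  J1 runs 5 units, time = 5
  J2 runs 5 units, time = 10
  J3 runs 5 units, time = 15
  J4 runs 3 units, time = 18
  J5 runs 5 units, time = 23
  J1 runs 5 units, time = 28
  J2 runs 2 units, time = 30
  J3 runs 5 units, time = 35
  J5 runs 5 units, time = 40
  J1 runs 1 units, time = 41
  J3 runs 5 units, time = 46
  J5 runs 3 units, time = 49
Finish times: [41, 30, 46, 18, 49]
Average turnaround = 184/5 = 36.8

36.8


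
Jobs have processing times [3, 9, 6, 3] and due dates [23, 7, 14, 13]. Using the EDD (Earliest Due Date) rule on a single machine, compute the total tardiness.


Sort by due date (EDD order): [(9, 7), (3, 13), (6, 14), (3, 23)]
Compute completion times and tardiness:
  Job 1: p=9, d=7, C=9, tardiness=max(0,9-7)=2
  Job 2: p=3, d=13, C=12, tardiness=max(0,12-13)=0
  Job 3: p=6, d=14, C=18, tardiness=max(0,18-14)=4
  Job 4: p=3, d=23, C=21, tardiness=max(0,21-23)=0
Total tardiness = 6

6


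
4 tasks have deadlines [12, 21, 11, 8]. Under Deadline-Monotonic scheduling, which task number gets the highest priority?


Sort tasks by relative deadline (ascending):
  Task 4: deadline = 8
  Task 3: deadline = 11
  Task 1: deadline = 12
  Task 2: deadline = 21
Priority order (highest first): [4, 3, 1, 2]
Highest priority task = 4

4
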